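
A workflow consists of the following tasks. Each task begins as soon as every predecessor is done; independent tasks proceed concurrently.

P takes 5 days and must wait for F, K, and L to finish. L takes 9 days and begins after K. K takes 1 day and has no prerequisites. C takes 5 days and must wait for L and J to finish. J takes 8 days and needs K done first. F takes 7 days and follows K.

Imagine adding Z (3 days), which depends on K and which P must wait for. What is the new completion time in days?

15

Originally the project takes 15 days.
With Z inserted, P now waits for max(F, K, L, Z).
New critical path: K→L→P = 1+9+5 = 15 ⇒ 15 days.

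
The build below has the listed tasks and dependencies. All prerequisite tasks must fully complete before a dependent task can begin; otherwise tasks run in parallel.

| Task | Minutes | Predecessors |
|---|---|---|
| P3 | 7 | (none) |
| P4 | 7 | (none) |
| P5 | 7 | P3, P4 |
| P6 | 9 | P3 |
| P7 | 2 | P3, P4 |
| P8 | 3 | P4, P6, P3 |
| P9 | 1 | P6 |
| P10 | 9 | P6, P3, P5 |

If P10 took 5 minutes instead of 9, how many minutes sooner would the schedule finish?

4

Critical path before the change: P3→P6→P10 = 7+9+9 = 25 giving 25 minutes.
P10 is on the critical path; changing it to 5 makes that path 21 minutes.
The critical path is still P3→P6→P10; finish is now 21 minutes.
Change in finish: 21 − 25 = -4 minutes.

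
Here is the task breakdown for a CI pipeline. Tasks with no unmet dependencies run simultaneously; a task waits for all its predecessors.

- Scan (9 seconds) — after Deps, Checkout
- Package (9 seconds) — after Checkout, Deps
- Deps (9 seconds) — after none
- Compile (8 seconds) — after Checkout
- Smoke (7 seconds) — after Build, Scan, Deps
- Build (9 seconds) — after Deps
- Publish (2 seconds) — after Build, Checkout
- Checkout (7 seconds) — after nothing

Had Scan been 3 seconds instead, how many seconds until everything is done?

As given, the longest chain is Deps→Scan→Smoke = 9+9+7 = 25, so the finish is 25 seconds.
Scan is on the critical path; changing it to 3 makes that path 19 seconds.
Now Deps→Build→Smoke = 9+9+7 = 25 is longest, so the finish becomes 25 seconds.

25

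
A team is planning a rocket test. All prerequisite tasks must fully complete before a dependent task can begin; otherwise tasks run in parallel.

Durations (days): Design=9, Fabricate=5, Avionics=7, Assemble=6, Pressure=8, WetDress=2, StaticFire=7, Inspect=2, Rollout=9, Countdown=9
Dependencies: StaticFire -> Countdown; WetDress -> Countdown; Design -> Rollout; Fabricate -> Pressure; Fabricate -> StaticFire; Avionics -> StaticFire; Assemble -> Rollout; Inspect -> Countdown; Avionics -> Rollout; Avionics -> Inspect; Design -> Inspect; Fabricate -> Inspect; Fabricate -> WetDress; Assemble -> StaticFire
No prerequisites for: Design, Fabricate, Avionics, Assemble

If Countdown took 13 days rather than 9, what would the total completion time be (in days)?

Baseline: Avionics→StaticFire→Countdown = 7+7+9 = 23 → 23 days.
Countdown is on the critical path; changing it to 13 makes that path 27 days.
No other chain overtakes it, so the finish is 27 days.

27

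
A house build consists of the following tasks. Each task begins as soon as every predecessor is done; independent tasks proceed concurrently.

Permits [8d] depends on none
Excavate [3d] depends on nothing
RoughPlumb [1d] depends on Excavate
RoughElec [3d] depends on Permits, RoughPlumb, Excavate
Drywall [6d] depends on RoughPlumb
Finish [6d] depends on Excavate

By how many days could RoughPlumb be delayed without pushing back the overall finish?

Permits→RoughElec = 8+3 = 11 sets the makespan at 11 days.
RoughPlumb finishes as early as 4 and must finish by 5.
Float = 11 − 10 = 1.

1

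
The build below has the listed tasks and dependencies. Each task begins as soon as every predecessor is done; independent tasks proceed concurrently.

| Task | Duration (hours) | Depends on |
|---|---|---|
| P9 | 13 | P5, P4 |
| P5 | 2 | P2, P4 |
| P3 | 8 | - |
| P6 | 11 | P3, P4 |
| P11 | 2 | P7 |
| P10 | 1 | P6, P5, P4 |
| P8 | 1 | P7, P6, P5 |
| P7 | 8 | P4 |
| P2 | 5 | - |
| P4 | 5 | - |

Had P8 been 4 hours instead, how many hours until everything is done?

23

The binding path is P3→P6→P8 = 8+11+1 = 20; finish at 20 hours.
P8 is on the critical path; changing it to 4 makes that path 23 hours.
No other chain overtakes it, so the finish is 23 hours.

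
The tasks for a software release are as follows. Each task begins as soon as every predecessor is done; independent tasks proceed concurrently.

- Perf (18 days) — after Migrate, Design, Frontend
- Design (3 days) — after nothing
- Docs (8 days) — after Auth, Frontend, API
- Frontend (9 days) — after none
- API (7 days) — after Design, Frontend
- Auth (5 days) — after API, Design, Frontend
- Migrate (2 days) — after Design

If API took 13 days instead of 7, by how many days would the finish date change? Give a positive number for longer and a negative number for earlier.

Actual critical path: Frontend→API→Auth→Docs = 9+7+5+8 = 29 ⇒ 29 days.
Since API is critical, the +6 change carries straight to that chain (now 35 days).
The critical path is still Frontend→API→Auth→Docs; finish is now 35 days.
Change in finish: 35 − 29 = +6 days.

6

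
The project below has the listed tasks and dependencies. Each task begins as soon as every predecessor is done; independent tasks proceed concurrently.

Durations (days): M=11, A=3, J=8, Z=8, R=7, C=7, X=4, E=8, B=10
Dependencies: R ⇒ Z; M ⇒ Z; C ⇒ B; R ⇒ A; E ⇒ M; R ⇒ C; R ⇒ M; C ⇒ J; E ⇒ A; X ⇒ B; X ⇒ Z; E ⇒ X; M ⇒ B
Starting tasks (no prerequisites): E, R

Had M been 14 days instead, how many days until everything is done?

32

The binding path is E→M→B = 8+11+10 = 29; finish at 29 days.
M is on the critical path; changing it to 14 makes that path 32 days.
That remains the longest chain; total 32 days.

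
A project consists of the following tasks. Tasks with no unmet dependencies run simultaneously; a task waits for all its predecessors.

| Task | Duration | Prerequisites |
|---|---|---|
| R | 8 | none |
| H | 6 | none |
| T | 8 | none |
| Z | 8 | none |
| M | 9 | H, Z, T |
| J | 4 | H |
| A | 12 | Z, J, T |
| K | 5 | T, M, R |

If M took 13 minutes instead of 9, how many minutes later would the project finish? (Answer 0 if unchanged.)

As given, the longest chain is Z→M→K = 8+9+5 = 22, so the finish is 22 minutes.
M lies on that path, so at 13 minutes the path becomes 26 minutes.
New critical path: T→M→K = 8+13+5 = 26 ⇒ 26 minutes.
Change in finish: 26 − 22 = +4 minutes.

4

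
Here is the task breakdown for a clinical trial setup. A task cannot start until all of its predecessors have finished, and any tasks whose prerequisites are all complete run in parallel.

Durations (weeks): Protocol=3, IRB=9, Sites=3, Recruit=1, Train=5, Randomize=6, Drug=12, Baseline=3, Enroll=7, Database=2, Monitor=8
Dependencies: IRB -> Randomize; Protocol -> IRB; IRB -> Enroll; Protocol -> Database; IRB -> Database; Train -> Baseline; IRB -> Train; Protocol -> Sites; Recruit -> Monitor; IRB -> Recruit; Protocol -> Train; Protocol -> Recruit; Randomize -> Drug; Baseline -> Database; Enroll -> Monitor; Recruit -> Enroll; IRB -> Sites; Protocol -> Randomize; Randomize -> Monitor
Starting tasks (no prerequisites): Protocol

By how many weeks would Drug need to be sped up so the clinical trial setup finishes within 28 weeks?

Current finish: 30 weeks; target: 28.
Drug is on every critical path, so each week cut from Drug cuts the finish by one (this holds down to a finish of 28).
Need 30 − 28 = 2 weeks off Drug → Drug becomes 10 weeks, finish becomes 28.

2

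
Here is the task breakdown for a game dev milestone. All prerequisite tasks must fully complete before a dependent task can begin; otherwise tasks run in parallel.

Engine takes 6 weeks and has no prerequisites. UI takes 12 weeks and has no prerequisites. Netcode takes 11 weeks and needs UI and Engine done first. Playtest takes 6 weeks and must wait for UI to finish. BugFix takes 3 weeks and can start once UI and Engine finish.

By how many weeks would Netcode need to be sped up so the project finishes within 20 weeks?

3

Current finish: 23 weeks; target: 20.
Netcode is on every critical path, so each week cut from Netcode cuts the finish by one (this holds down to a finish of 18).
Need 23 − 20 = 3 weeks off Netcode → Netcode becomes 8 weeks, finish becomes 20.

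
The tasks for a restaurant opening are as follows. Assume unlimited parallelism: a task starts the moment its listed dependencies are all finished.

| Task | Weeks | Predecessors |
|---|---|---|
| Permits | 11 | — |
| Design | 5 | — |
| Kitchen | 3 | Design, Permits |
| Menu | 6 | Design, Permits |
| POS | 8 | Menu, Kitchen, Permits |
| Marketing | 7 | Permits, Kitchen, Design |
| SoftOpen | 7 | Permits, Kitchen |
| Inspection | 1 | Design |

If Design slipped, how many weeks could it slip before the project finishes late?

6

Critical path: Permits→Menu→POS = 11+6+8 = 25, so the finish is 25 weeks.
Design finishes as early as 5 and must finish by 11.
Slack of Design = 6 − 0 = 6 weeks.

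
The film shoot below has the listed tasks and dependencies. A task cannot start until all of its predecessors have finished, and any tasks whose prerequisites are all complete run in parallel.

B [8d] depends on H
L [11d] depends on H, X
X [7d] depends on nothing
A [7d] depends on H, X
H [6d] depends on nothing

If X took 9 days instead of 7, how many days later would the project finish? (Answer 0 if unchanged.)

As given, the longest chain is X→L = 7+11 = 18, so the finish is 18 days.
Since X is critical, the +2 change carries straight to that chain (now 20 days).
The critical path is still X→L; finish is now 20 days.
Change in finish: 20 − 18 = +2 days.

2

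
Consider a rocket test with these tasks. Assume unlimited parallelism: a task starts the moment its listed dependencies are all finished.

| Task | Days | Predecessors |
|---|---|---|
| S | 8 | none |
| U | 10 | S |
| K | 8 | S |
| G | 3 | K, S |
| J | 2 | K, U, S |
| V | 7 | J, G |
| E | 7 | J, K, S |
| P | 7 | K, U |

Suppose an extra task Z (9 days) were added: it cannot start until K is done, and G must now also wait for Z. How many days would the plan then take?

Originally the plan takes 27 days.
With Z inserted, G now waits for max(K, S, Z).
New critical path: S→K→Z→G→V = 8+8+9+3+7 = 35 ⇒ 35 days.

35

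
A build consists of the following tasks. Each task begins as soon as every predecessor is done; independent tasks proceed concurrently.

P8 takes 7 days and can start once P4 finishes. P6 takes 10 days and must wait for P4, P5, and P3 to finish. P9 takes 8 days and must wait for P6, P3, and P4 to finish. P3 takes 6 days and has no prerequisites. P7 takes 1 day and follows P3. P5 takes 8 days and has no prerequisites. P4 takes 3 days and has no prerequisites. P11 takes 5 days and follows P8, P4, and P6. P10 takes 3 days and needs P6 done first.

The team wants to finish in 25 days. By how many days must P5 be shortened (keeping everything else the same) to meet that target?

Current finish: 26 days; target: 25.
P5 is on every critical path, so each day cut from P5 cuts the finish by one (this holds down to a finish of 24).
Need 26 − 25 = 1 day off P5 → P5 becomes 7 days, finish becomes 25.

1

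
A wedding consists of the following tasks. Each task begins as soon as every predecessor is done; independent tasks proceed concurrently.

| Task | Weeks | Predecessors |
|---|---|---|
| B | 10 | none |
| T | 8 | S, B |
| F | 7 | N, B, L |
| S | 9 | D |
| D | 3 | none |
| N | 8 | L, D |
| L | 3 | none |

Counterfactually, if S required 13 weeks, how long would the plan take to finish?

Critical path before the change: D→S→T = 3+9+8 = 20 giving 20 weeks.
S lies on that path, so at 13 weeks the path becomes 24 weeks.
No other chain overtakes it, so the finish is 24 weeks.

24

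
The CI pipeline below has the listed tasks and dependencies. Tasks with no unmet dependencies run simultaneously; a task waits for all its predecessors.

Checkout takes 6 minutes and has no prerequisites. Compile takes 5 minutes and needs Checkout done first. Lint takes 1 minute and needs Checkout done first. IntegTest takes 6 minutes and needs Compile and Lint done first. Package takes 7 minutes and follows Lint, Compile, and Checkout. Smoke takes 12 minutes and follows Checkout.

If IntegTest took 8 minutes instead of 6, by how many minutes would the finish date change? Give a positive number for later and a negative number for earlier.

1

Actual critical path: Checkout→Compile→Package = 6+5+7 = 18 ⇒ 18 minutes.
The longest path through IntegTest is only 17 minutes, so IntegTest has float 1.
New critical path: Checkout→Compile→IntegTest = 6+5+8 = 19 ⇒ 19 minutes.
Change in finish: 19 − 18 = +1 minutes.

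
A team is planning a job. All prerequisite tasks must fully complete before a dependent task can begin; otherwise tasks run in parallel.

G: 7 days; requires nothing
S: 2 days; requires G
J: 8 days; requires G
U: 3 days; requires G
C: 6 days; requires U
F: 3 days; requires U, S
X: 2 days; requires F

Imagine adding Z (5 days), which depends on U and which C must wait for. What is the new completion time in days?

Originally the project takes 16 days.
With Z inserted, C now waits for max(U, Z).
New critical path: G→U→Z→C = 7+3+5+6 = 21 ⇒ 21 days.

21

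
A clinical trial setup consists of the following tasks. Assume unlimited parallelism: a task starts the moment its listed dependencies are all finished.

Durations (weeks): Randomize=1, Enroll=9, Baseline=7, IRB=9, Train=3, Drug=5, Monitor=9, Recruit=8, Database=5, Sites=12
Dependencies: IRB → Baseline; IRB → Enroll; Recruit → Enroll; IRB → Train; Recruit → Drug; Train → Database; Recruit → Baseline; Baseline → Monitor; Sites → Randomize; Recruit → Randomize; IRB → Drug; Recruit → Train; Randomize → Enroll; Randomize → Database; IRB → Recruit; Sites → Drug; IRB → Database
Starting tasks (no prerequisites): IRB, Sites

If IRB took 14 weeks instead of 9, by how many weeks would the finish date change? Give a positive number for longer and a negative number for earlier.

Critical path before the change: IRB→Recruit→Baseline→Monitor = 9+8+7+9 = 33 giving 33 weeks.
Since IRB is critical, the +5 change carries straight to that chain (now 38 weeks).
No other chain overtakes it, so the finish is 38 weeks.
Change in finish: 38 − 33 = +5 weeks.

5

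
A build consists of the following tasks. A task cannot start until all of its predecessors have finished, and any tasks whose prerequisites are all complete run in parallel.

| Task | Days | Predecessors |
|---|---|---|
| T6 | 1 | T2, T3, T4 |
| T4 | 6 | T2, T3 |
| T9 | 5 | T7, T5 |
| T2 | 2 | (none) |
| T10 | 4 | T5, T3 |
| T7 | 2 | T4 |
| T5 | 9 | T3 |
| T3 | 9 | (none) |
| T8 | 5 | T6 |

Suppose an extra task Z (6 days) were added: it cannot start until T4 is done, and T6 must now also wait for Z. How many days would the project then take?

27

Originally the project takes 23 days.
With Z inserted, T6 now waits for max(T2, T3, T4, Z).
New critical path: T3→T4→Z→T6→T8 = 9+6+6+1+5 = 27 ⇒ 27 days.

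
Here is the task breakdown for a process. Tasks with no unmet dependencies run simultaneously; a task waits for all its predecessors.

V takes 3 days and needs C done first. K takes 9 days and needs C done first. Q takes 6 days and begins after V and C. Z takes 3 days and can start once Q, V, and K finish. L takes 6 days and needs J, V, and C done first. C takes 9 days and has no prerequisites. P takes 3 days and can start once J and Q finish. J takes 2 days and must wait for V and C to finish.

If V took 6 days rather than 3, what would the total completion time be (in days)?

Critical path before the change: C→V→Q→P = 9+3+6+3 = 21 giving 21 days.
V lies on that path, so at 6 days the path becomes 24 days.
That remains the longest chain; total 24 days.

24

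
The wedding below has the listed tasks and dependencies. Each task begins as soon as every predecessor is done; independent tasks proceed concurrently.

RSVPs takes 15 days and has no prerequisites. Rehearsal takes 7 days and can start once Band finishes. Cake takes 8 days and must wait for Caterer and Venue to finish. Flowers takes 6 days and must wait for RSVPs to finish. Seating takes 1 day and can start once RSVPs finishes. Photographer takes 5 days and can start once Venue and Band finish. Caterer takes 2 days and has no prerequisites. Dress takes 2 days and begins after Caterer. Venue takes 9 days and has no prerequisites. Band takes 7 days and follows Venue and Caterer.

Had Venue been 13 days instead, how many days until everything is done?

27

As given, the longest chain is Venue→Band→Rehearsal = 9+7+7 = 23, so the finish is 23 days.
Venue lies on that path, so at 13 days the path becomes 27 days.
That remains the longest chain; total 27 days.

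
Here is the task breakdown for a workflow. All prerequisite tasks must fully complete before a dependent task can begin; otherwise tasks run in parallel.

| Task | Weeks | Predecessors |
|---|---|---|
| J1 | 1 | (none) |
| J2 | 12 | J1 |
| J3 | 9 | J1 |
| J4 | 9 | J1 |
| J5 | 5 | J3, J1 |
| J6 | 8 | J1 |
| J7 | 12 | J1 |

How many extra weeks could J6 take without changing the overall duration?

6

J1→J3→J5 = 1+9+5 = 15 sets the makespan at 15 weeks.
J6 finishes as early as 9 and must finish by 15.
Float = 15 − 9 = 6.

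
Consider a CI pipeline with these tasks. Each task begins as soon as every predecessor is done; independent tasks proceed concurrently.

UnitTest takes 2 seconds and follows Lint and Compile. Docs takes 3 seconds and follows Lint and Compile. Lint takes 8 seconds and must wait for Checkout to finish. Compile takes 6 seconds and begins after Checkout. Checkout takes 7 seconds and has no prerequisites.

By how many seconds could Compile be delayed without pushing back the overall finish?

Checkout→Lint→Docs = 7+8+3 = 18 sets the makespan at 18 seconds.
The longest chain containing Compile totals 16 seconds.
Float = 18 − 16 = 2.

2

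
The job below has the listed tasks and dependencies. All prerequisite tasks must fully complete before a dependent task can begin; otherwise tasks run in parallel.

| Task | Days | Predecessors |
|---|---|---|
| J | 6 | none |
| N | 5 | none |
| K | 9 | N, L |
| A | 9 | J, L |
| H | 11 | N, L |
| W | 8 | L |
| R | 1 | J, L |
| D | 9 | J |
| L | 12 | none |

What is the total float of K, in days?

L→H = 12+11 = 23 sets the makespan at 23 days.
Longest path through K: 21 days (earliest finish 21, latest finish 23).
So K can slip 23 − 21 = 2 days.

2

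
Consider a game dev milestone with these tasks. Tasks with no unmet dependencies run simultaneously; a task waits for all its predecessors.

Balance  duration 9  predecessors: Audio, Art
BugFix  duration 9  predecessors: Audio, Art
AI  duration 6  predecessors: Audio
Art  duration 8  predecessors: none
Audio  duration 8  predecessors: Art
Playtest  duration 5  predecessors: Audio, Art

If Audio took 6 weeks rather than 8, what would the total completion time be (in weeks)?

Baseline: Art→Audio→Balance = 8+8+9 = 25 → 25 weeks.
Audio is on the critical path; changing it to 6 makes that path 23 weeks.
The critical path is still Art→Audio→Balance; finish is now 23 weeks.

23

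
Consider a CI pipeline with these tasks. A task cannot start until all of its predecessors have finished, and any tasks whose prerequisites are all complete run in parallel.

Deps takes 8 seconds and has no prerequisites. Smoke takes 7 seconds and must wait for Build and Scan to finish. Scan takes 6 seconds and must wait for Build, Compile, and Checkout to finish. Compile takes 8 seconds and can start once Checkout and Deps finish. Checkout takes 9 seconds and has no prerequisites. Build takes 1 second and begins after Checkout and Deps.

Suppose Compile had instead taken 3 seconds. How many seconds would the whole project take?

25

As given, the longest chain is Checkout→Compile→Scan→Smoke = 9+8+6+7 = 30, so the finish is 30 seconds.
Compile lies on that path, so at 3 seconds the path becomes 25 seconds.
No other chain overtakes it, so the finish is 25 seconds.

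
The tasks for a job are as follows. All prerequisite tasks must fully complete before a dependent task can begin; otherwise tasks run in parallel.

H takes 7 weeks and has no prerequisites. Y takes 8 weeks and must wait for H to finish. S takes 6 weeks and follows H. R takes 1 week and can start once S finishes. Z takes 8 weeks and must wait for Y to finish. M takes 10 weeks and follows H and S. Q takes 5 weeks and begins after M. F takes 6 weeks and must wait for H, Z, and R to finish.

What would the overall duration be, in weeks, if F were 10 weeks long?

Critical path before the change: H→Y→Z→F = 7+8+8+6 = 29 giving 29 weeks.
F is on the critical path; changing it to 10 makes that path 33 weeks.
No other chain overtakes it, so the finish is 33 weeks.

33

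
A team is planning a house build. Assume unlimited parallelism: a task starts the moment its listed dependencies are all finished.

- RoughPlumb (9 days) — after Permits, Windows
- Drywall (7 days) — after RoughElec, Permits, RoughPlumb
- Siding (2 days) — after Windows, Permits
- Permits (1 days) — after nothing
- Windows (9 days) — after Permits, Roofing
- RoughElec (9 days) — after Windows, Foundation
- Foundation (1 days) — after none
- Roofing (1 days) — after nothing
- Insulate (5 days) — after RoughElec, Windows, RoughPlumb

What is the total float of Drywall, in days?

Critical path: Permits→Windows→RoughPlumb→Drywall = 1+9+9+7 = 26, so the finish is 26 days.
The longest chain containing Drywall totals 26 days.
Slack of Drywall = 19 − 19 = 0 days.

0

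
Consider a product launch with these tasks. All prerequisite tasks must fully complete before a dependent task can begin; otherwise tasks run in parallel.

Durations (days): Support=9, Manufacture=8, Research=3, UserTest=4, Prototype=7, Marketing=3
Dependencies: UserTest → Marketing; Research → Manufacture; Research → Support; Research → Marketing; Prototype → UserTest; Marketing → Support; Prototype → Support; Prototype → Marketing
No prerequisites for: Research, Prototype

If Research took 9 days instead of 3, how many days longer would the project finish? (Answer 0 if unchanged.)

0

Baseline: Prototype→UserTest→Marketing→Support = 7+4+3+9 = 23 → 23 days.
Research is off the critical path — its longest chain is 15 days, giving 8 of slack.
The critical path is still Prototype→UserTest→Marketing→Support; finish is now 23 days.
Change in finish: 23 − 23 = +0 days.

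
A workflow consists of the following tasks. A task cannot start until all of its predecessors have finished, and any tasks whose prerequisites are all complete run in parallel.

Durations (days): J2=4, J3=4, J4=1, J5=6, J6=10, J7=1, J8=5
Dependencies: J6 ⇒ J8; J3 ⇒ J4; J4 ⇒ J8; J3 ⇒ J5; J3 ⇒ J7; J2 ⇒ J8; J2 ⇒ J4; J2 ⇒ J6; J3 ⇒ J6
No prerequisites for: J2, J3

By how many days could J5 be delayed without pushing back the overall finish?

Critical path: J2→J6→J8 = 4+10+5 = 19, so the finish is 19 days.
The longest chain containing J5 totals 10 days.
So J5 can slip 19 − 10 = 9 days.

9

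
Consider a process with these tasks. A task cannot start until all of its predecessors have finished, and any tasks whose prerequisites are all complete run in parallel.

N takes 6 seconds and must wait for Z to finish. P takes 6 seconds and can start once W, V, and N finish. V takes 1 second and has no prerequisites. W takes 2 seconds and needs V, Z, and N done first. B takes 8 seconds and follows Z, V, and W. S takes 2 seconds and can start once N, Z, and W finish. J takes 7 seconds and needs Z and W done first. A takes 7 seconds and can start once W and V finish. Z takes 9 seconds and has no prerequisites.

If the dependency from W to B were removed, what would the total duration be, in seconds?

With the dependency in place, Z→N→W→B = 9+6+2+8 = 25 sets the finish at 25 seconds.
Without W→B, B's earliest start moves from 17 to 9.
The longest chain is now Z→N→W→A = 9+6+2+7 = 24, so the schedule takes 24 seconds.

24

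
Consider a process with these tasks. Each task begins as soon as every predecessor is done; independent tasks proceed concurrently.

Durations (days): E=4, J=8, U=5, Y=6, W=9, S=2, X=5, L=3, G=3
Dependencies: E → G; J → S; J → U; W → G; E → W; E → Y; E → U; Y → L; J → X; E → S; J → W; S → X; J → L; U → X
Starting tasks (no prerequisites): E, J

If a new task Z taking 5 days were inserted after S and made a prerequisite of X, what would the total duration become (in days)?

20

Originally the job takes 20 days.
With Z inserted, X now waits for max(J, S, U, Z).
New critical path: J→W→G = 8+9+3 = 20 ⇒ 20 days.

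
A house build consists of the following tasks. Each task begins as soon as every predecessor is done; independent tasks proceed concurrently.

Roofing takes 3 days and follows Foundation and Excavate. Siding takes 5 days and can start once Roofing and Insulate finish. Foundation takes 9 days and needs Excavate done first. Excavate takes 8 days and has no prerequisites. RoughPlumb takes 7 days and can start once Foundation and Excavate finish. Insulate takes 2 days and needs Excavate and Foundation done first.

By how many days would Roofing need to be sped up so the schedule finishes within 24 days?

Current finish: 25 days; target: 24.
Roofing is on every critical path, so each day cut from Roofing cuts the finish by one (this holds down to a finish of 24).
Need 25 − 24 = 1 day off Roofing → Roofing becomes 2 days, finish becomes 24.

1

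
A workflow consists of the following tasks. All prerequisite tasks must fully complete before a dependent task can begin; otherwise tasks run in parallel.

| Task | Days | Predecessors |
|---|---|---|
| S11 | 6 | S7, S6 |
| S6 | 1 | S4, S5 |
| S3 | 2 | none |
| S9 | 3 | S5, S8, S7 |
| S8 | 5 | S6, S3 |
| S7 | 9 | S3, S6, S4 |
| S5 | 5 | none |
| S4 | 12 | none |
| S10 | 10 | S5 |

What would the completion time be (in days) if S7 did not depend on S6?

Original critical path: S4→S6→S7→S11 = 12+1+9+6 = 28 ⇒ 28 days.
Without S6→S7, S7's earliest start moves from 13 to 12.
The longest chain is now S4→S7→S11 = 12+9+6 = 27, so the job takes 27 days.

27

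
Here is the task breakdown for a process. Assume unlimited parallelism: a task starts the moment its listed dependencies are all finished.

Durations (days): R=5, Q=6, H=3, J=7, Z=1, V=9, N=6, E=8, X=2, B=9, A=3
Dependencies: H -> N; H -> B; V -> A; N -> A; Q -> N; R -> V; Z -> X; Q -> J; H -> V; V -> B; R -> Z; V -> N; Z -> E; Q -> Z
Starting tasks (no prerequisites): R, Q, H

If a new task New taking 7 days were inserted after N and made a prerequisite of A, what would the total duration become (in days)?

Originally the job takes 23 days.
With New inserted, A now waits for max(N, V, New).
New critical path: R→V→N→New→A = 5+9+6+7+3 = 30 ⇒ 30 days.

30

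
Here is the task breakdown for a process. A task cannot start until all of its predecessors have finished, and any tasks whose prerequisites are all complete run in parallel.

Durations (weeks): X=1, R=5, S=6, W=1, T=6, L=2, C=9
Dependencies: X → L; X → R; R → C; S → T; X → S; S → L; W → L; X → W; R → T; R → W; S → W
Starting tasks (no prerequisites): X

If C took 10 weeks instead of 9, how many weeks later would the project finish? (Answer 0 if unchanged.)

Critical path before the change: X→R→C = 1+5+9 = 15 giving 15 weeks.
Since C is critical, the +1 change carries straight to that chain (now 16 weeks).
No other chain overtakes it, so the finish is 16 weeks.
Change in finish: 16 − 15 = +1 weeks.

1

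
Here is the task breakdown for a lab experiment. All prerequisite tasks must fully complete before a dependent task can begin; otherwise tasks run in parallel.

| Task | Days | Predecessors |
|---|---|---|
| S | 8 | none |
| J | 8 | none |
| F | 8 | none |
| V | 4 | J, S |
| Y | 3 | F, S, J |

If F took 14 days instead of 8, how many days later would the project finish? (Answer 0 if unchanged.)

5

Actual critical path: S→V = 8+4 = 12 ⇒ 12 days.
F is off the critical path — its longest chain is 11 days, giving 1 of slack.
Now F→Y = 14+3 = 17 is longest, so the finish becomes 17 days.
Change in finish: 17 − 12 = +5 days.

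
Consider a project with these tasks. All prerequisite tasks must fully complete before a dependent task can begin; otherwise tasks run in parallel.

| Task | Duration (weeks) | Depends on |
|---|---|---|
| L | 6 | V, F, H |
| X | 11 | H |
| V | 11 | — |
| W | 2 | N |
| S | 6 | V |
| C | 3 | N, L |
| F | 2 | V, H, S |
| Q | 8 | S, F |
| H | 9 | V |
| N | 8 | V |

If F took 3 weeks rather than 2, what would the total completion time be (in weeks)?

The binding path is V→H→F→L→C = 11+9+2+6+3 = 31; finish at 31 weeks.
F lies on that path, so at 3 weeks the path becomes 32 weeks.
That remains the longest chain; total 32 weeks.

32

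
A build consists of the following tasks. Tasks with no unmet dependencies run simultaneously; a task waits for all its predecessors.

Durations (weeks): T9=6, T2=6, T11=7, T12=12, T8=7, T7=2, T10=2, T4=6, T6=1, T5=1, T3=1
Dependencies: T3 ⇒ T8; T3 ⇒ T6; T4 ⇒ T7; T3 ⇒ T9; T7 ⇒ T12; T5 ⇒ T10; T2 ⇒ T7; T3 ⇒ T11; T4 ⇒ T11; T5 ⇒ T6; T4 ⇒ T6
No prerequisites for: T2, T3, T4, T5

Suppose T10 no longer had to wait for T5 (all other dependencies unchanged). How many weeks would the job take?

Original critical path: T2→T7→T12 = 6+2+12 = 20 ⇒ 20 weeks.
Without T5→T10, T10's earliest start moves from 1 to 0.
After: T2→T7→T12 = 6+2+12 = 20 → 20 weeks.

20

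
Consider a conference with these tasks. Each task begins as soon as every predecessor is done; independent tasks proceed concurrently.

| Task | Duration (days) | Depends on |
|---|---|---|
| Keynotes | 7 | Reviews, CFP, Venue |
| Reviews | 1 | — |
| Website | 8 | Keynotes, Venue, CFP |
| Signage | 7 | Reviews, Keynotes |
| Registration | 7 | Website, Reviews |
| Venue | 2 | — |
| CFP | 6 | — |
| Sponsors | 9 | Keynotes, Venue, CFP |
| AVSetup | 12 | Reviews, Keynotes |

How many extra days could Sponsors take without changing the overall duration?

Critical path: CFP→Keynotes→Website→Registration = 6+7+8+7 = 28, so the finish is 28 days.
The longest chain containing Sponsors totals 22 days.
Float = 28 − 22 = 6.

6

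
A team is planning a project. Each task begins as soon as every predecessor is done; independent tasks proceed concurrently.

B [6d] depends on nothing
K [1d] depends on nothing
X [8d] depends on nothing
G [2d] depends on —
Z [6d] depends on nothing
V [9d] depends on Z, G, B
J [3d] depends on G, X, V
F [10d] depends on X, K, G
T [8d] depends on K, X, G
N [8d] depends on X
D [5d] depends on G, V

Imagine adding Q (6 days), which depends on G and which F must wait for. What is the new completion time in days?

Originally the project takes 20 days.
With Q inserted, F now waits for max(X, K, G, Q).
New critical path: B→V→D = 6+9+5 = 20 ⇒ 20 days.

20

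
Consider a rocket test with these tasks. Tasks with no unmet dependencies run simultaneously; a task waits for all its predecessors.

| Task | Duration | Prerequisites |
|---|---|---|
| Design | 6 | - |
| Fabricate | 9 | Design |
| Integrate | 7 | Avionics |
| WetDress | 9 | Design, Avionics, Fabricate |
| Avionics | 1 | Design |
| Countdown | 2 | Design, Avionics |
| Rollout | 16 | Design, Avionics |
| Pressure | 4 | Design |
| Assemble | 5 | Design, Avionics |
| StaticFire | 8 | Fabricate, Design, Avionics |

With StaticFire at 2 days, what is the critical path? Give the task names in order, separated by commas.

Design, Fabricate, WetDress

Critical path before the change: Design→Fabricate→WetDress = 6+9+9 = 24 giving 24 days.
StaticFire has 1 day of float (longest path through it is 23).
The critical path is still Design→Fabricate→WetDress; finish is now 24 days.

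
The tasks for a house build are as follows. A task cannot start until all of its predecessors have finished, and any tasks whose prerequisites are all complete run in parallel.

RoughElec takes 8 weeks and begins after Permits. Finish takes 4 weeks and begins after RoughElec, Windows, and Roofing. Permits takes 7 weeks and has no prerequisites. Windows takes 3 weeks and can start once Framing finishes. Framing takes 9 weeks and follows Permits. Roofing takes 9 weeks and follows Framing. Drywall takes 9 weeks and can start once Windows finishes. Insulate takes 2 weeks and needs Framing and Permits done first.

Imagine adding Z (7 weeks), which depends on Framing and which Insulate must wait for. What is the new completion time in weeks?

29

Originally the project takes 29 weeks.
With Z inserted, Insulate now waits for max(Framing, Permits, Z).
New critical path: Permits→Framing→Roofing→Finish = 7+9+9+4 = 29 ⇒ 29 weeks.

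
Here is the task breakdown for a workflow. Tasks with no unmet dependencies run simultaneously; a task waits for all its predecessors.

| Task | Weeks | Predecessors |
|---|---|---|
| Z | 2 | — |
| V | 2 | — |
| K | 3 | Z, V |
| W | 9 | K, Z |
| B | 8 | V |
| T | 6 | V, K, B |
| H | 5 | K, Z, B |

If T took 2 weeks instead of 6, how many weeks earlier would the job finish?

1

The binding path is V→B→T = 2+8+6 = 16; finish at 16 weeks.
T is on the critical path; changing it to 2 makes that path 12 weeks.
The binding chain switches to V→B→H = 2+8+5 = 15; finish 15 weeks.
Change in finish: 15 − 16 = -1 weeks.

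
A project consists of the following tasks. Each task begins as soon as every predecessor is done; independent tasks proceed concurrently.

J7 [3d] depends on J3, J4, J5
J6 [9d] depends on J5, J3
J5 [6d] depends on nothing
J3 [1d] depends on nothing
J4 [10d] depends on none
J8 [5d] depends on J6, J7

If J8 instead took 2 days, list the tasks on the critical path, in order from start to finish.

Critical path before the change: J5→J6→J8 = 6+9+5 = 20 giving 20 days.
J8 is on the critical path; changing it to 2 makes that path 17 days.
The critical path is still J5→J6→J8; finish is now 17 days.

J5, J6, J8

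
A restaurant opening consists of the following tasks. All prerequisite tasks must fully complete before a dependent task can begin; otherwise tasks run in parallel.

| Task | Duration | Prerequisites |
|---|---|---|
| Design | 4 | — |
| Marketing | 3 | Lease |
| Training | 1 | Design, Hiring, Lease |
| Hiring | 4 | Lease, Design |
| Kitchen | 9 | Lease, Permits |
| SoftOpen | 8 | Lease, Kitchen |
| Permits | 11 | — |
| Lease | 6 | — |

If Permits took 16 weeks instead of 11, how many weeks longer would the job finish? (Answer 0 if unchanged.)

5

As given, the longest chain is Permits→Kitchen→SoftOpen = 11+9+8 = 28, so the finish is 28 weeks.
Permits is on the critical path; changing it to 16 makes that path 33 weeks.
That remains the longest chain; total 33 weeks.
Change in finish: 33 − 28 = +5 weeks.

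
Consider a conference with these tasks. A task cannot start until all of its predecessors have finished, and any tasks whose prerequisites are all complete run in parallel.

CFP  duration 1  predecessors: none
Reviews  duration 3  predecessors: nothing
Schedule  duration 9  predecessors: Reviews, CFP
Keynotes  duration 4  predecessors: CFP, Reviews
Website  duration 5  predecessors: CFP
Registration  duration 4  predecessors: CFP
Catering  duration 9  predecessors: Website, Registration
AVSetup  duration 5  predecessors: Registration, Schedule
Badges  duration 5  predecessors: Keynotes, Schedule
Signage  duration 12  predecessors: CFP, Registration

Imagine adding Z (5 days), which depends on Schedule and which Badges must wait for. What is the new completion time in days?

22

Originally the conference takes 17 days.
With Z inserted, Badges now waits for max(Keynotes, Schedule, Z).
New critical path: Reviews→Schedule→Z→Badges = 3+9+5+5 = 22 ⇒ 22 days.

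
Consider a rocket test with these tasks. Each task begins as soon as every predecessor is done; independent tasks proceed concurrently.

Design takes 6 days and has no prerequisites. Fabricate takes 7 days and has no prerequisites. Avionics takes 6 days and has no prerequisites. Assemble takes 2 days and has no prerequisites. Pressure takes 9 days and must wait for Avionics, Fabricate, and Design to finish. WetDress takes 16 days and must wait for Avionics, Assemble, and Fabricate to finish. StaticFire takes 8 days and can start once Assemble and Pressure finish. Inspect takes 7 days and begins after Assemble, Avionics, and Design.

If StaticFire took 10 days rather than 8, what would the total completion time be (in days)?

As given, the longest chain is Fabricate→Pressure→StaticFire = 7+9+8 = 24, so the finish is 24 days.
Since StaticFire is critical, the +2 change carries straight to that chain (now 26 days).
The critical path is still Fabricate→Pressure→StaticFire; finish is now 26 days.

26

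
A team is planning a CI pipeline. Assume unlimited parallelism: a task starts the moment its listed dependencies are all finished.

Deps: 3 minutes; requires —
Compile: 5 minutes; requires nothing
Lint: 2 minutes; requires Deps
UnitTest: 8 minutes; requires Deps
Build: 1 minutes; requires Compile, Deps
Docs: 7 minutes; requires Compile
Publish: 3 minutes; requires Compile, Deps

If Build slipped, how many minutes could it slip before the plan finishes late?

6

The longest chain is Compile→Docs = 5+7 = 12; overall finish 12 minutes.
Build finishes as early as 6 and must finish by 12.
Float = 12 − 6 = 6.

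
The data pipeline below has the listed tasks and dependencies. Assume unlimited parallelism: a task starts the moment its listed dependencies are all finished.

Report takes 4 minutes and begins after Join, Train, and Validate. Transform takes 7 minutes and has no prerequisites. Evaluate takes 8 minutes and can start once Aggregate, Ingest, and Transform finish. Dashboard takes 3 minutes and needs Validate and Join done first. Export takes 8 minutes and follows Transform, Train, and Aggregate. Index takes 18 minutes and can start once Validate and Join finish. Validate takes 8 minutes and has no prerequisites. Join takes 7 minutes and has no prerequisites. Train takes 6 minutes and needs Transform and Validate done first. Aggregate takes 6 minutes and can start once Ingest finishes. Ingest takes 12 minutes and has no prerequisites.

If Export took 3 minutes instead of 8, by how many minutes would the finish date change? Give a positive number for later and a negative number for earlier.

Actual critical path: Ingest→Aggregate→Export = 12+6+8 = 26 ⇒ 26 minutes.
Export lies on that path, so at 3 minutes the path becomes 21 minutes.
New critical path: Ingest→Aggregate→Evaluate = 12+6+8 = 26 ⇒ 26 minutes.
Change in finish: 26 − 26 = +0 minutes.

0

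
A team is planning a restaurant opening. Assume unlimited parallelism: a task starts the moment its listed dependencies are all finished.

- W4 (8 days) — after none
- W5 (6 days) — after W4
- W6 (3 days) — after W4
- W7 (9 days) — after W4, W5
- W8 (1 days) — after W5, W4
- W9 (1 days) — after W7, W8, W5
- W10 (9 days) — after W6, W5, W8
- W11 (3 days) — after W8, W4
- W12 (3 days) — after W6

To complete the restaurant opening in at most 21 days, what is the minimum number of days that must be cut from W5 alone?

Current finish: 24 days; target: 21.
W5 is on every critical path, so each day cut from W5 cuts the finish by one (this holds down to a finish of 20).
Need 24 − 21 = 3 days off W5 → W5 becomes 3 days, finish becomes 21.

3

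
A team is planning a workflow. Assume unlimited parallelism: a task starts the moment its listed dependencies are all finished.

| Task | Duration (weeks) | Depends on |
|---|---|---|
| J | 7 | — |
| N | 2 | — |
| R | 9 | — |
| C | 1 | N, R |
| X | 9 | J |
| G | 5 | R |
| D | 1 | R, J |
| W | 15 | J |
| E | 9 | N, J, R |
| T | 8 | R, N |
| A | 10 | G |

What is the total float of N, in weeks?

13

R→G→A = 9+5+10 = 24 sets the makespan at 24 weeks.
The longest chain containing N totals 11 weeks.
Float = 24 − 11 = 13.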